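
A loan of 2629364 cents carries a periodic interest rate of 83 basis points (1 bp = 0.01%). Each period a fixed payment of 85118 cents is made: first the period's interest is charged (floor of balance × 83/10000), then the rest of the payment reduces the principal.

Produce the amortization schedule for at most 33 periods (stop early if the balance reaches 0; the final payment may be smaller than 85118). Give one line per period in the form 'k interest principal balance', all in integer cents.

1. interest=⌊2629364·83/10000⌋=21823; principal=85118-21823=63295; balance=2629364-63295=2566069
2. interest=⌊2566069·83/10000⌋=21298; principal=85118-21298=63820; balance=2566069-63820=2502249
3. interest=⌊2502249·83/10000⌋=20768; principal=85118-20768=64350; balance=2502249-64350=2437899
4. interest=⌊2437899·83/10000⌋=20234; principal=85118-20234=64884; balance=2437899-64884=2373015
5. interest=⌊2373015·83/10000⌋=19696; principal=85118-19696=65422; balance=2373015-65422=2307593
6. interest=⌊2307593·83/10000⌋=19153; principal=85118-19153=65965; balance=2307593-65965=2241628
7. interest=⌊2241628·83/10000⌋=18605; principal=85118-18605=66513; balance=2241628-66513=2175115
8. interest=⌊2175115·83/10000⌋=18053; principal=85118-18053=67065; balance=2175115-67065=2108050
9. interest=⌊2108050·83/10000⌋=17496; principal=85118-17496=67622; balance=2108050-67622=2040428
10. interest=⌊2040428·83/10000⌋=16935; principal=85118-16935=68183; balance=2040428-68183=1972245
11. interest=⌊1972245·83/10000⌋=16369; principal=85118-16369=68749; balance=1972245-68749=1903496
12. interest=⌊1903496·83/10000⌋=15799; principal=85118-15799=69319; balance=1903496-69319=1834177
13. interest=⌊1834177·83/10000⌋=15223; principal=85118-15223=69895; balance=1834177-69895=1764282
14. interest=⌊1764282·83/10000⌋=14643; principal=85118-14643=70475; balance=1764282-70475=1693807
15. interest=⌊1693807·83/10000⌋=14058; principal=85118-14058=71060; balance=1693807-71060=1622747
16. interest=⌊1622747·83/10000⌋=13468; principal=85118-13468=71650; balance=1622747-71650=1551097
17. interest=⌊1551097·83/10000⌋=12874; principal=85118-12874=72244; balance=1551097-72244=1478853
18. interest=⌊1478853·83/10000⌋=12274; principal=85118-12274=72844; balance=1478853-72844=1406009
19. interest=⌊1406009·83/10000⌋=11669; principal=85118-11669=73449; balance=1406009-73449=1332560
20. interest=⌊1332560·83/10000⌋=11060; principal=85118-11060=74058; balance=1332560-74058=1258502
21. interest=⌊1258502·83/10000⌋=10445; principal=85118-10445=74673; balance=1258502-74673=1183829
22. interest=⌊1183829·83/10000⌋=9825; principal=85118-9825=75293; balance=1183829-75293=1108536
23. interest=⌊1108536·83/10000⌋=9200; principal=85118-9200=75918; balance=1108536-75918=1032618
24. interest=⌊1032618·83/10000⌋=8570; principal=85118-8570=76548; balance=1032618-76548=956070
25. interest=⌊956070·83/10000⌋=7935; principal=85118-7935=77183; balance=956070-77183=878887
26. interest=⌊878887·83/10000⌋=7294; principal=85118-7294=77824; balance=878887-77824=801063
27. interest=⌊801063·83/10000⌋=6648; principal=85118-6648=78470; balance=801063-78470=722593
28. interest=⌊722593·83/10000⌋=5997; principal=85118-5997=79121; balance=722593-79121=643472
29. interest=⌊643472·83/10000⌋=5340; principal=85118-5340=79778; balance=643472-79778=563694
30. interest=⌊563694·83/10000⌋=4678; principal=85118-4678=80440; balance=563694-80440=483254
31. interest=⌊483254·83/10000⌋=4011; principal=85118-4011=81107; balance=483254-81107=402147
32. interest=⌊402147·83/10000⌋=3337; principal=85118-3337=81781; balance=402147-81781=320366
33. interest=⌊320366·83/10000⌋=2659; principal=85118-2659=82459; balance=320366-82459=237907

1 21823 63295 2566069
2 21298 63820 2502249
3 20768 64350 2437899
4 20234 64884 2373015
5 19696 65422 2307593
6 19153 65965 2241628
7 18605 66513 2175115
8 18053 67065 2108050
9 17496 67622 2040428
10 16935 68183 1972245
11 16369 68749 1903496
12 15799 69319 1834177
13 15223 69895 1764282
14 14643 70475 1693807
15 14058 71060 1622747
16 13468 71650 1551097
17 12874 72244 1478853
18 12274 72844 1406009
19 11669 73449 1332560
20 11060 74058 1258502
21 10445 74673 1183829
22 9825 75293 1108536
23 9200 75918 1032618
24 8570 76548 956070
25 7935 77183 878887
26 7294 77824 801063
27 6648 78470 722593
28 5997 79121 643472
29 5340 79778 563694
30 4678 80440 483254
31 4011 81107 402147
32 3337 81781 320366
33 2659 82459 237907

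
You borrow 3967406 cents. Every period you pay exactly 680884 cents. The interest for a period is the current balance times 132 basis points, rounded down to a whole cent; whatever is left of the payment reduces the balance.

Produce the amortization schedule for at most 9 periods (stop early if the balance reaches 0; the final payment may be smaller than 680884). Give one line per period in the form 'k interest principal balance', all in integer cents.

1. interest=⌊3967406·132/10000⌋=52369; principal=680884-52369=628515; balance=3967406-628515=3338891
2. interest=⌊3338891·132/10000⌋=44073; principal=680884-44073=636811; balance=3338891-636811=2702080
3. interest=⌊2702080·132/10000⌋=35667; principal=680884-35667=645217; balance=2702080-645217=2056863
4. interest=⌊2056863·132/10000⌋=27150; principal=680884-27150=653734; balance=2056863-653734=1403129
5. interest=⌊1403129·132/10000⌋=18521; principal=680884-18521=662363; balance=1403129-662363=740766
6. interest=⌊740766·132/10000⌋=9778; principal=680884-9778=671106; balance=740766-671106=69660
7. interest=⌊69660·132/10000⌋=919; principal=min(680884-919,69660)=69660; balance=69660-69660=0

1 52369 628515 3338891
2 44073 636811 2702080
3 35667 645217 2056863
4 27150 653734 1403129
5 18521 662363 740766
6 9778 671106 69660
7 919 69660 0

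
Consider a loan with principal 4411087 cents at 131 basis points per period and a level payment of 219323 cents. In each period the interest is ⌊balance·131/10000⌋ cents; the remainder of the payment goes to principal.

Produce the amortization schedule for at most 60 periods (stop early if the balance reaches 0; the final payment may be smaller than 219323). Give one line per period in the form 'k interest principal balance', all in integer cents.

1 57785 161538 4249549
2 55669 163654 4085895
3 53525 165798 3920097
4 51353 167970 3752127
5 49152 170171 3581956
6 46923 172400 3409556
7 44665 174658 3234898
8 42377 176946 3057952
9 40059 179264 2878688
10 37710 181613 2697075
11 35331 183992 2513083
12 32921 186402 2326681
13 30479 188844 2137837
14 28005 191318 1946519
15 25499 193824 1752695
16 22960 196363 1556332
17 20387 198936 1357396
18 17781 201542 1155854
19 15141 204182 951672
20 12466 206857 744815
21 9757 209566 535249
22 7011 212312 322937
23 4230 215093 107844
24 1412 107844 0

1. interest=⌊4411087·131/10000⌋=57785; principal=219323-57785=161538; balance=4411087-161538=4249549
2. interest=⌊4249549·131/10000⌋=55669; principal=219323-55669=163654; balance=4249549-163654=4085895
3. interest=⌊4085895·131/10000⌋=53525; principal=219323-53525=165798; balance=4085895-165798=3920097
4. interest=⌊3920097·131/10000⌋=51353; principal=219323-51353=167970; balance=3920097-167970=3752127
5. interest=⌊3752127·131/10000⌋=49152; principal=219323-49152=170171; balance=3752127-170171=3581956
6. interest=⌊3581956·131/10000⌋=46923; principal=219323-46923=172400; balance=3581956-172400=3409556
7. interest=⌊3409556·131/10000⌋=44665; principal=219323-44665=174658; balance=3409556-174658=3234898
8. interest=⌊3234898·131/10000⌋=42377; principal=219323-42377=176946; balance=3234898-176946=3057952
9. interest=⌊3057952·131/10000⌋=40059; principal=219323-40059=179264; balance=3057952-179264=2878688
10. interest=⌊2878688·131/10000⌋=37710; principal=219323-37710=181613; balance=2878688-181613=2697075
11. interest=⌊2697075·131/10000⌋=35331; principal=219323-35331=183992; balance=2697075-183992=2513083
12. interest=⌊2513083·131/10000⌋=32921; principal=219323-32921=186402; balance=2513083-186402=2326681
13. interest=⌊2326681·131/10000⌋=30479; principal=219323-30479=188844; balance=2326681-188844=2137837
14. interest=⌊2137837·131/10000⌋=28005; principal=219323-28005=191318; balance=2137837-191318=1946519
15. interest=⌊1946519·131/10000⌋=25499; principal=219323-25499=193824; balance=1946519-193824=1752695
16. interest=⌊1752695·131/10000⌋=22960; principal=219323-22960=196363; balance=1752695-196363=1556332
17. interest=⌊1556332·131/10000⌋=20387; principal=219323-20387=198936; balance=1556332-198936=1357396
18. interest=⌊1357396·131/10000⌋=17781; principal=219323-17781=201542; balance=1357396-201542=1155854
19. interest=⌊1155854·131/10000⌋=15141; principal=219323-15141=204182; balance=1155854-204182=951672
20. interest=⌊951672·131/10000⌋=12466; principal=219323-12466=206857; balance=951672-206857=744815
21. interest=⌊744815·131/10000⌋=9757; principal=219323-9757=209566; balance=744815-209566=535249
22. interest=⌊535249·131/10000⌋=7011; principal=219323-7011=212312; balance=535249-212312=322937
23. interest=⌊322937·131/10000⌋=4230; principal=219323-4230=215093; balance=322937-215093=107844
24. interest=⌊107844·131/10000⌋=1412; principal=min(219323-1412,107844)=107844; balance=107844-107844=0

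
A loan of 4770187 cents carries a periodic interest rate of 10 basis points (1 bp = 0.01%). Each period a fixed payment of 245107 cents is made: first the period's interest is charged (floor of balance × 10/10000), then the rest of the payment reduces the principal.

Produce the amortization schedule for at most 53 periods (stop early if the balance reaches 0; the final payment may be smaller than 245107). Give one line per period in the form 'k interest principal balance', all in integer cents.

1 4770 240337 4529850
2 4529 240578 4289272
3 4289 240818 4048454
4 4048 241059 3807395
5 3807 241300 3566095
6 3566 241541 3324554
7 3324 241783 3082771
8 3082 242025 2840746
9 2840 242267 2598479
10 2598 242509 2355970
11 2355 242752 2113218
12 2113 242994 1870224
13 1870 243237 1626987
14 1626 243481 1383506
15 1383 243724 1139782
16 1139 243968 895814
17 895 244212 651602
18 651 244456 407146
19 407 244700 162446
20 162 162446 0

1. interest=⌊4770187·10/10000⌋=4770; principal=245107-4770=240337; balance=4770187-240337=4529850
2. interest=⌊4529850·10/10000⌋=4529; principal=245107-4529=240578; balance=4529850-240578=4289272
3. interest=⌊4289272·10/10000⌋=4289; principal=245107-4289=240818; balance=4289272-240818=4048454
4. interest=⌊4048454·10/10000⌋=4048; principal=245107-4048=241059; balance=4048454-241059=3807395
5. interest=⌊3807395·10/10000⌋=3807; principal=245107-3807=241300; balance=3807395-241300=3566095
6. interest=⌊3566095·10/10000⌋=3566; principal=245107-3566=241541; balance=3566095-241541=3324554
7. interest=⌊3324554·10/10000⌋=3324; principal=245107-3324=241783; balance=3324554-241783=3082771
8. interest=⌊3082771·10/10000⌋=3082; principal=245107-3082=242025; balance=3082771-242025=2840746
9. interest=⌊2840746·10/10000⌋=2840; principal=245107-2840=242267; balance=2840746-242267=2598479
10. interest=⌊2598479·10/10000⌋=2598; principal=245107-2598=242509; balance=2598479-242509=2355970
11. interest=⌊2355970·10/10000⌋=2355; principal=245107-2355=242752; balance=2355970-242752=2113218
12. interest=⌊2113218·10/10000⌋=2113; principal=245107-2113=242994; balance=2113218-242994=1870224
13. interest=⌊1870224·10/10000⌋=1870; principal=245107-1870=243237; balance=1870224-243237=1626987
14. interest=⌊1626987·10/10000⌋=1626; principal=245107-1626=243481; balance=1626987-243481=1383506
15. interest=⌊1383506·10/10000⌋=1383; principal=245107-1383=243724; balance=1383506-243724=1139782
16. interest=⌊1139782·10/10000⌋=1139; principal=245107-1139=243968; balance=1139782-243968=895814
17. interest=⌊895814·10/10000⌋=895; principal=245107-895=244212; balance=895814-244212=651602
18. interest=⌊651602·10/10000⌋=651; principal=245107-651=244456; balance=651602-244456=407146
19. interest=⌊407146·10/10000⌋=407; principal=245107-407=244700; balance=407146-244700=162446
20. interest=⌊162446·10/10000⌋=162; principal=min(245107-162,162446)=162446; balance=162446-162446=0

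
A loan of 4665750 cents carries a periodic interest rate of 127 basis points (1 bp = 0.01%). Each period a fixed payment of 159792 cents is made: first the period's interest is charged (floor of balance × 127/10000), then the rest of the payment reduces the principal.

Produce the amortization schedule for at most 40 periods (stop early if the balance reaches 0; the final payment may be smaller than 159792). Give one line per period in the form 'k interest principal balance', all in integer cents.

1 59255 100537 4565213
2 57978 101814 4463399
3 56685 103107 4360292
4 55375 104417 4255875
5 54049 105743 4150132
6 52706 107086 4043046
7 51346 108446 3934600
8 49969 109823 3824777
9 48574 111218 3713559
10 47162 112630 3600929
11 45731 114061 3486868
12 44283 115509 3371359
13 42816 116976 3254383
14 41330 118462 3135921
15 39826 119966 3015955
16 38302 121490 2894465
17 36759 123033 2771432
18 35197 124595 2646837
19 33614 126178 2520659
20 32012 127780 2392879
21 30389 129403 2263476
22 28746 131046 2132430
23 27081 132711 1999719
24 25396 134396 1865323
25 23689 136103 1729220
26 21961 137831 1591389
27 20210 139582 1451807
28 18437 141355 1310452
29 16642 143150 1167302
30 14824 144968 1022334
31 12983 146809 875525
32 11119 148673 726852
33 9231 150561 576291
34 7318 152474 423817
35 5382 154410 269407
36 3421 156371 113036
37 1435 113036 0

1. interest=⌊4665750·127/10000⌋=59255; principal=159792-59255=100537; balance=4665750-100537=4565213
2. interest=⌊4565213·127/10000⌋=57978; principal=159792-57978=101814; balance=4565213-101814=4463399
3. interest=⌊4463399·127/10000⌋=56685; principal=159792-56685=103107; balance=4463399-103107=4360292
4. interest=⌊4360292·127/10000⌋=55375; principal=159792-55375=104417; balance=4360292-104417=4255875
5. interest=⌊4255875·127/10000⌋=54049; principal=159792-54049=105743; balance=4255875-105743=4150132
6. interest=⌊4150132·127/10000⌋=52706; principal=159792-52706=107086; balance=4150132-107086=4043046
7. interest=⌊4043046·127/10000⌋=51346; principal=159792-51346=108446; balance=4043046-108446=3934600
8. interest=⌊3934600·127/10000⌋=49969; principal=159792-49969=109823; balance=3934600-109823=3824777
9. interest=⌊3824777·127/10000⌋=48574; principal=159792-48574=111218; balance=3824777-111218=3713559
10. interest=⌊3713559·127/10000⌋=47162; principal=159792-47162=112630; balance=3713559-112630=3600929
11. interest=⌊3600929·127/10000⌋=45731; principal=159792-45731=114061; balance=3600929-114061=3486868
12. interest=⌊3486868·127/10000⌋=44283; principal=159792-44283=115509; balance=3486868-115509=3371359
13. interest=⌊3371359·127/10000⌋=42816; principal=159792-42816=116976; balance=3371359-116976=3254383
14. interest=⌊3254383·127/10000⌋=41330; principal=159792-41330=118462; balance=3254383-118462=3135921
15. interest=⌊3135921·127/10000⌋=39826; principal=159792-39826=119966; balance=3135921-119966=3015955
16. interest=⌊3015955·127/10000⌋=38302; principal=159792-38302=121490; balance=3015955-121490=2894465
17. interest=⌊2894465·127/10000⌋=36759; principal=159792-36759=123033; balance=2894465-123033=2771432
18. interest=⌊2771432·127/10000⌋=35197; principal=159792-35197=124595; balance=2771432-124595=2646837
19. interest=⌊2646837·127/10000⌋=33614; principal=159792-33614=126178; balance=2646837-126178=2520659
20. interest=⌊2520659·127/10000⌋=32012; principal=159792-32012=127780; balance=2520659-127780=2392879
21. interest=⌊2392879·127/10000⌋=30389; principal=159792-30389=129403; balance=2392879-129403=2263476
22. interest=⌊2263476·127/10000⌋=28746; principal=159792-28746=131046; balance=2263476-131046=2132430
23. interest=⌊2132430·127/10000⌋=27081; principal=159792-27081=132711; balance=2132430-132711=1999719
24. interest=⌊1999719·127/10000⌋=25396; principal=159792-25396=134396; balance=1999719-134396=1865323
25. interest=⌊1865323·127/10000⌋=23689; principal=159792-23689=136103; balance=1865323-136103=1729220
26. interest=⌊1729220·127/10000⌋=21961; principal=159792-21961=137831; balance=1729220-137831=1591389
27. interest=⌊1591389·127/10000⌋=20210; principal=159792-20210=139582; balance=1591389-139582=1451807
28. interest=⌊1451807·127/10000⌋=18437; principal=159792-18437=141355; balance=1451807-141355=1310452
29. interest=⌊1310452·127/10000⌋=16642; principal=159792-16642=143150; balance=1310452-143150=1167302
30. interest=⌊1167302·127/10000⌋=14824; principal=159792-14824=144968; balance=1167302-144968=1022334
31. interest=⌊1022334·127/10000⌋=12983; principal=159792-12983=146809; balance=1022334-146809=875525
32. interest=⌊875525·127/10000⌋=11119; principal=159792-11119=148673; balance=875525-148673=726852
33. interest=⌊726852·127/10000⌋=9231; principal=159792-9231=150561; balance=726852-150561=576291
34. interest=⌊576291·127/10000⌋=7318; principal=159792-7318=152474; balance=576291-152474=423817
35. interest=⌊423817·127/10000⌋=5382; principal=159792-5382=154410; balance=423817-154410=269407
36. interest=⌊269407·127/10000⌋=3421; principal=159792-3421=156371; balance=269407-156371=113036
37. interest=⌊113036·127/10000⌋=1435; principal=min(159792-1435,113036)=113036; balance=113036-113036=0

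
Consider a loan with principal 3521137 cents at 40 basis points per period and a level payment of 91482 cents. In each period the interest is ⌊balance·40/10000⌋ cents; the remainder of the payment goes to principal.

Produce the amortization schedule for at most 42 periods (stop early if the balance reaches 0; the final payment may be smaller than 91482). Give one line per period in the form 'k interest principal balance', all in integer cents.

1. interest=⌊3521137·40/10000⌋=14084; principal=91482-14084=77398; balance=3521137-77398=3443739
2. interest=⌊3443739·40/10000⌋=13774; principal=91482-13774=77708; balance=3443739-77708=3366031
3. interest=⌊3366031·40/10000⌋=13464; principal=91482-13464=78018; balance=3366031-78018=3288013
4. interest=⌊3288013·40/10000⌋=13152; principal=91482-13152=78330; balance=3288013-78330=3209683
5. interest=⌊3209683·40/10000⌋=12838; principal=91482-12838=78644; balance=3209683-78644=3131039
6. interest=⌊3131039·40/10000⌋=12524; principal=91482-12524=78958; balance=3131039-78958=3052081
7. interest=⌊3052081·40/10000⌋=12208; principal=91482-12208=79274; balance=3052081-79274=2972807
8. interest=⌊2972807·40/10000⌋=11891; principal=91482-11891=79591; balance=2972807-79591=2893216
9. interest=⌊2893216·40/10000⌋=11572; principal=91482-11572=79910; balance=2893216-79910=2813306
10. interest=⌊2813306·40/10000⌋=11253; principal=91482-11253=80229; balance=2813306-80229=2733077
11. interest=⌊2733077·40/10000⌋=10932; principal=91482-10932=80550; balance=2733077-80550=2652527
12. interest=⌊2652527·40/10000⌋=10610; principal=91482-10610=80872; balance=2652527-80872=2571655
13. interest=⌊2571655·40/10000⌋=10286; principal=91482-10286=81196; balance=2571655-81196=2490459
14. interest=⌊2490459·40/10000⌋=9961; principal=91482-9961=81521; balance=2490459-81521=2408938
15. interest=⌊2408938·40/10000⌋=9635; principal=91482-9635=81847; balance=2408938-81847=2327091
16. interest=⌊2327091·40/10000⌋=9308; principal=91482-9308=82174; balance=2327091-82174=2244917
17. interest=⌊2244917·40/10000⌋=8979; principal=91482-8979=82503; balance=2244917-82503=2162414
18. interest=⌊2162414·40/10000⌋=8649; principal=91482-8649=82833; balance=2162414-82833=2079581
19. interest=⌊2079581·40/10000⌋=8318; principal=91482-8318=83164; balance=2079581-83164=1996417
20. interest=⌊1996417·40/10000⌋=7985; principal=91482-7985=83497; balance=1996417-83497=1912920
21. interest=⌊1912920·40/10000⌋=7651; principal=91482-7651=83831; balance=1912920-83831=1829089
22. interest=⌊1829089·40/10000⌋=7316; principal=91482-7316=84166; balance=1829089-84166=1744923
23. interest=⌊1744923·40/10000⌋=6979; principal=91482-6979=84503; balance=1744923-84503=1660420
24. interest=⌊1660420·40/10000⌋=6641; principal=91482-6641=84841; balance=1660420-84841=1575579
25. interest=⌊1575579·40/10000⌋=6302; principal=91482-6302=85180; balance=1575579-85180=1490399
26. interest=⌊1490399·40/10000⌋=5961; principal=91482-5961=85521; balance=1490399-85521=1404878
27. interest=⌊1404878·40/10000⌋=5619; principal=91482-5619=85863; balance=1404878-85863=1319015
28. interest=⌊1319015·40/10000⌋=5276; principal=91482-5276=86206; balance=1319015-86206=1232809
29. interest=⌊1232809·40/10000⌋=4931; principal=91482-4931=86551; balance=1232809-86551=1146258
30. interest=⌊1146258·40/10000⌋=4585; principal=91482-4585=86897; balance=1146258-86897=1059361
31. interest=⌊1059361·40/10000⌋=4237; principal=91482-4237=87245; balance=1059361-87245=972116
32. interest=⌊972116·40/10000⌋=3888; principal=91482-3888=87594; balance=972116-87594=884522
33. interest=⌊884522·40/10000⌋=3538; principal=91482-3538=87944; balance=884522-87944=796578
34. interest=⌊796578·40/10000⌋=3186; principal=91482-3186=88296; balance=796578-88296=708282
35. interest=⌊708282·40/10000⌋=2833; principal=91482-2833=88649; balance=708282-88649=619633
36. interest=⌊619633·40/10000⌋=2478; principal=91482-2478=89004; balance=619633-89004=530629
37. interest=⌊530629·40/10000⌋=2122; principal=91482-2122=89360; balance=530629-89360=441269
38. interest=⌊441269·40/10000⌋=1765; principal=91482-1765=89717; balance=441269-89717=351552
39. interest=⌊351552·40/10000⌋=1406; principal=91482-1406=90076; balance=351552-90076=261476
40. interest=⌊261476·40/10000⌋=1045; principal=91482-1045=90437; balance=261476-90437=171039
41. interest=⌊171039·40/10000⌋=684; principal=91482-684=90798; balance=171039-90798=80241
42. interest=⌊80241·40/10000⌋=320; principal=min(91482-320,80241)=80241; balance=80241-80241=0

1 14084 77398 3443739
2 13774 77708 3366031
3 13464 78018 3288013
4 13152 78330 3209683
5 12838 78644 3131039
6 12524 78958 3052081
7 12208 79274 2972807
8 11891 79591 2893216
9 11572 79910 2813306
10 11253 80229 2733077
11 10932 80550 2652527
12 10610 80872 2571655
13 10286 81196 2490459
14 9961 81521 2408938
15 9635 81847 2327091
16 9308 82174 2244917
17 8979 82503 2162414
18 8649 82833 2079581
19 8318 83164 1996417
20 7985 83497 1912920
21 7651 83831 1829089
22 7316 84166 1744923
23 6979 84503 1660420
24 6641 84841 1575579
25 6302 85180 1490399
26 5961 85521 1404878
27 5619 85863 1319015
28 5276 86206 1232809
29 4931 86551 1146258
30 4585 86897 1059361
31 4237 87245 972116
32 3888 87594 884522
33 3538 87944 796578
34 3186 88296 708282
35 2833 88649 619633
36 2478 89004 530629
37 2122 89360 441269
38 1765 89717 351552
39 1406 90076 261476
40 1045 90437 171039
41 684 90798 80241
42 320 80241 0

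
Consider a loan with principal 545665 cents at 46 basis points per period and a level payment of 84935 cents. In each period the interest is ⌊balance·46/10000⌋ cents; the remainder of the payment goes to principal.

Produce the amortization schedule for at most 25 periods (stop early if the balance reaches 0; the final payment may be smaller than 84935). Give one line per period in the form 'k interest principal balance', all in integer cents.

1 2510 82425 463240
2 2130 82805 380435
3 1750 83185 297250
4 1367 83568 213682
5 982 83953 129729
6 596 84339 45390
7 208 45390 0

1. interest=⌊545665·46/10000⌋=2510; principal=84935-2510=82425; balance=545665-82425=463240
2. interest=⌊463240·46/10000⌋=2130; principal=84935-2130=82805; balance=463240-82805=380435
3. interest=⌊380435·46/10000⌋=1750; principal=84935-1750=83185; balance=380435-83185=297250
4. interest=⌊297250·46/10000⌋=1367; principal=84935-1367=83568; balance=297250-83568=213682
5. interest=⌊213682·46/10000⌋=982; principal=84935-982=83953; balance=213682-83953=129729
6. interest=⌊129729·46/10000⌋=596; principal=84935-596=84339; balance=129729-84339=45390
7. interest=⌊45390·46/10000⌋=208; principal=min(84935-208,45390)=45390; balance=45390-45390=0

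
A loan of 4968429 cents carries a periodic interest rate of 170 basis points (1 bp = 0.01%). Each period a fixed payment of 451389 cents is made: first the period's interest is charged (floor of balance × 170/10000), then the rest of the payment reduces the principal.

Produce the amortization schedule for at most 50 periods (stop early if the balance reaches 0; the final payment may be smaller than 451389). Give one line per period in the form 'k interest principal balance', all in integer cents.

1. interest=⌊4968429·170/10000⌋=84463; principal=451389-84463=366926; balance=4968429-366926=4601503
2. interest=⌊4601503·170/10000⌋=78225; principal=451389-78225=373164; balance=4601503-373164=4228339
3. interest=⌊4228339·170/10000⌋=71881; principal=451389-71881=379508; balance=4228339-379508=3848831
4. interest=⌊3848831·170/10000⌋=65430; principal=451389-65430=385959; balance=3848831-385959=3462872
5. interest=⌊3462872·170/10000⌋=58868; principal=451389-58868=392521; balance=3462872-392521=3070351
6. interest=⌊3070351·170/10000⌋=52195; principal=451389-52195=399194; balance=3070351-399194=2671157
7. interest=⌊2671157·170/10000⌋=45409; principal=451389-45409=405980; balance=2671157-405980=2265177
8. interest=⌊2265177·170/10000⌋=38508; principal=451389-38508=412881; balance=2265177-412881=1852296
9. interest=⌊1852296·170/10000⌋=31489; principal=451389-31489=419900; balance=1852296-419900=1432396
10. interest=⌊1432396·170/10000⌋=24350; principal=451389-24350=427039; balance=1432396-427039=1005357
11. interest=⌊1005357·170/10000⌋=17091; principal=451389-17091=434298; balance=1005357-434298=571059
12. interest=⌊571059·170/10000⌋=9708; principal=451389-9708=441681; balance=571059-441681=129378
13. interest=⌊129378·170/10000⌋=2199; principal=min(451389-2199,129378)=129378; balance=129378-129378=0

1 84463 366926 4601503
2 78225 373164 4228339
3 71881 379508 3848831
4 65430 385959 3462872
5 58868 392521 3070351
6 52195 399194 2671157
7 45409 405980 2265177
8 38508 412881 1852296
9 31489 419900 1432396
10 24350 427039 1005357
11 17091 434298 571059
12 9708 441681 129378
13 2199 129378 0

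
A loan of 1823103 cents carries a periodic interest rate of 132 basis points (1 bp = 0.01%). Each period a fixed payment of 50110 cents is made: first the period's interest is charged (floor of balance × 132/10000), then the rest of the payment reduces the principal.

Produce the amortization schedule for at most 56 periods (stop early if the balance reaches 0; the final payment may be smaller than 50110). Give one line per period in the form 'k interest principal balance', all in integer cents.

1 24064 26046 1797057
2 23721 26389 1770668
3 23372 26738 1743930
4 23019 27091 1716839
5 22662 27448 1689391
6 22299 27811 1661580
7 21932 28178 1633402
8 21560 28550 1604852
9 21184 28926 1575926
10 20802 29308 1546618
11 20415 29695 1516923
12 20023 30087 1486836
13 19626 30484 1456352
14 19223 30887 1425465
15 18816 31294 1394171
16 18403 31707 1362464
17 17984 32126 1330338
18 17560 32550 1297788
19 17130 32980 1264808
20 16695 33415 1231393
21 16254 33856 1197537
22 15807 34303 1163234
23 15354 34756 1128478
24 14895 35215 1093263
25 14431 35679 1057584
26 13960 36150 1021434
27 13482 36628 984806
28 12999 37111 947695
29 12509 37601 910094
30 12013 38097 871997
31 11510 38600 833397
32 11000 39110 794287
33 10484 39626 754661
34 9961 40149 714512
35 9431 40679 673833
36 8894 41216 632617
37 8350 41760 590857
38 7799 42311 548546
39 7240 42870 505676
40 6674 43436 462240
41 6101 44009 418231
42 5520 44590 373641
43 4932 45178 328463
44 4335 45775 282688
45 3731 46379 236309
46 3119 46991 189318
47 2498 47612 141706
48 1870 48240 93466
49 1233 48877 44589
50 588 44589 0

1. interest=⌊1823103·132/10000⌋=24064; principal=50110-24064=26046; balance=1823103-26046=1797057
2. interest=⌊1797057·132/10000⌋=23721; principal=50110-23721=26389; balance=1797057-26389=1770668
3. interest=⌊1770668·132/10000⌋=23372; principal=50110-23372=26738; balance=1770668-26738=1743930
4. interest=⌊1743930·132/10000⌋=23019; principal=50110-23019=27091; balance=1743930-27091=1716839
5. interest=⌊1716839·132/10000⌋=22662; principal=50110-22662=27448; balance=1716839-27448=1689391
6. interest=⌊1689391·132/10000⌋=22299; principal=50110-22299=27811; balance=1689391-27811=1661580
7. interest=⌊1661580·132/10000⌋=21932; principal=50110-21932=28178; balance=1661580-28178=1633402
8. interest=⌊1633402·132/10000⌋=21560; principal=50110-21560=28550; balance=1633402-28550=1604852
9. interest=⌊1604852·132/10000⌋=21184; principal=50110-21184=28926; balance=1604852-28926=1575926
10. interest=⌊1575926·132/10000⌋=20802; principal=50110-20802=29308; balance=1575926-29308=1546618
11. interest=⌊1546618·132/10000⌋=20415; principal=50110-20415=29695; balance=1546618-29695=1516923
12. interest=⌊1516923·132/10000⌋=20023; principal=50110-20023=30087; balance=1516923-30087=1486836
13. interest=⌊1486836·132/10000⌋=19626; principal=50110-19626=30484; balance=1486836-30484=1456352
14. interest=⌊1456352·132/10000⌋=19223; principal=50110-19223=30887; balance=1456352-30887=1425465
15. interest=⌊1425465·132/10000⌋=18816; principal=50110-18816=31294; balance=1425465-31294=1394171
16. interest=⌊1394171·132/10000⌋=18403; principal=50110-18403=31707; balance=1394171-31707=1362464
17. interest=⌊1362464·132/10000⌋=17984; principal=50110-17984=32126; balance=1362464-32126=1330338
18. interest=⌊1330338·132/10000⌋=17560; principal=50110-17560=32550; balance=1330338-32550=1297788
19. interest=⌊1297788·132/10000⌋=17130; principal=50110-17130=32980; balance=1297788-32980=1264808
20. interest=⌊1264808·132/10000⌋=16695; principal=50110-16695=33415; balance=1264808-33415=1231393
21. interest=⌊1231393·132/10000⌋=16254; principal=50110-16254=33856; balance=1231393-33856=1197537
22. interest=⌊1197537·132/10000⌋=15807; principal=50110-15807=34303; balance=1197537-34303=1163234
23. interest=⌊1163234·132/10000⌋=15354; principal=50110-15354=34756; balance=1163234-34756=1128478
24. interest=⌊1128478·132/10000⌋=14895; principal=50110-14895=35215; balance=1128478-35215=1093263
25. interest=⌊1093263·132/10000⌋=14431; principal=50110-14431=35679; balance=1093263-35679=1057584
26. interest=⌊1057584·132/10000⌋=13960; principal=50110-13960=36150; balance=1057584-36150=1021434
27. interest=⌊1021434·132/10000⌋=13482; principal=50110-13482=36628; balance=1021434-36628=984806
28. interest=⌊984806·132/10000⌋=12999; principal=50110-12999=37111; balance=984806-37111=947695
29. interest=⌊947695·132/10000⌋=12509; principal=50110-12509=37601; balance=947695-37601=910094
30. interest=⌊910094·132/10000⌋=12013; principal=50110-12013=38097; balance=910094-38097=871997
31. interest=⌊871997·132/10000⌋=11510; principal=50110-11510=38600; balance=871997-38600=833397
32. interest=⌊833397·132/10000⌋=11000; principal=50110-11000=39110; balance=833397-39110=794287
33. interest=⌊794287·132/10000⌋=10484; principal=50110-10484=39626; balance=794287-39626=754661
34. interest=⌊754661·132/10000⌋=9961; principal=50110-9961=40149; balance=754661-40149=714512
35. interest=⌊714512·132/10000⌋=9431; principal=50110-9431=40679; balance=714512-40679=673833
36. interest=⌊673833·132/10000⌋=8894; principal=50110-8894=41216; balance=673833-41216=632617
37. interest=⌊632617·132/10000⌋=8350; principal=50110-8350=41760; balance=632617-41760=590857
38. interest=⌊590857·132/10000⌋=7799; principal=50110-7799=42311; balance=590857-42311=548546
39. interest=⌊548546·132/10000⌋=7240; principal=50110-7240=42870; balance=548546-42870=505676
40. interest=⌊505676·132/10000⌋=6674; principal=50110-6674=43436; balance=505676-43436=462240
41. interest=⌊462240·132/10000⌋=6101; principal=50110-6101=44009; balance=462240-44009=418231
42. interest=⌊418231·132/10000⌋=5520; principal=50110-5520=44590; balance=418231-44590=373641
43. interest=⌊373641·132/10000⌋=4932; principal=50110-4932=45178; balance=373641-45178=328463
44. interest=⌊328463·132/10000⌋=4335; principal=50110-4335=45775; balance=328463-45775=282688
45. interest=⌊282688·132/10000⌋=3731; principal=50110-3731=46379; balance=282688-46379=236309
46. interest=⌊236309·132/10000⌋=3119; principal=50110-3119=46991; balance=236309-46991=189318
47. interest=⌊189318·132/10000⌋=2498; principal=50110-2498=47612; balance=189318-47612=141706
48. interest=⌊141706·132/10000⌋=1870; principal=50110-1870=48240; balance=141706-48240=93466
49. interest=⌊93466·132/10000⌋=1233; principal=50110-1233=48877; balance=93466-48877=44589
50. interest=⌊44589·132/10000⌋=588; principal=min(50110-588,44589)=44589; balance=44589-44589=0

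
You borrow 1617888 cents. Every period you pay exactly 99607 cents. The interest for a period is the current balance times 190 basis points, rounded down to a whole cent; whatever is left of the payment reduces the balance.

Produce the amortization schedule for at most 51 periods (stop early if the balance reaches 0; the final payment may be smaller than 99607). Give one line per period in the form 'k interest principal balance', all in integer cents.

1 30739 68868 1549020
2 29431 70176 1478844
3 28098 71509 1407335
4 26739 72868 1334467
5 25354 74253 1260214
6 23944 75663 1184551
7 22506 77101 1107450
8 21041 78566 1028884
9 19548 80059 948825
10 18027 81580 867245
11 16477 83130 784115
12 14898 84709 699406
13 13288 86319 613087
14 11648 87959 525128
15 9977 89630 435498
16 8274 91333 344165
17 6539 93068 251097
18 4770 94837 156260
19 2968 96639 59621
20 1132 59621 0

1. interest=⌊1617888·190/10000⌋=30739; principal=99607-30739=68868; balance=1617888-68868=1549020
2. interest=⌊1549020·190/10000⌋=29431; principal=99607-29431=70176; balance=1549020-70176=1478844
3. interest=⌊1478844·190/10000⌋=28098; principal=99607-28098=71509; balance=1478844-71509=1407335
4. interest=⌊1407335·190/10000⌋=26739; principal=99607-26739=72868; balance=1407335-72868=1334467
5. interest=⌊1334467·190/10000⌋=25354; principal=99607-25354=74253; balance=1334467-74253=1260214
6. interest=⌊1260214·190/10000⌋=23944; principal=99607-23944=75663; balance=1260214-75663=1184551
7. interest=⌊1184551·190/10000⌋=22506; principal=99607-22506=77101; balance=1184551-77101=1107450
8. interest=⌊1107450·190/10000⌋=21041; principal=99607-21041=78566; balance=1107450-78566=1028884
9. interest=⌊1028884·190/10000⌋=19548; principal=99607-19548=80059; balance=1028884-80059=948825
10. interest=⌊948825·190/10000⌋=18027; principal=99607-18027=81580; balance=948825-81580=867245
11. interest=⌊867245·190/10000⌋=16477; principal=99607-16477=83130; balance=867245-83130=784115
12. interest=⌊784115·190/10000⌋=14898; principal=99607-14898=84709; balance=784115-84709=699406
13. interest=⌊699406·190/10000⌋=13288; principal=99607-13288=86319; balance=699406-86319=613087
14. interest=⌊613087·190/10000⌋=11648; principal=99607-11648=87959; balance=613087-87959=525128
15. interest=⌊525128·190/10000⌋=9977; principal=99607-9977=89630; balance=525128-89630=435498
16. interest=⌊435498·190/10000⌋=8274; principal=99607-8274=91333; balance=435498-91333=344165
17. interest=⌊344165·190/10000⌋=6539; principal=99607-6539=93068; balance=344165-93068=251097
18. interest=⌊251097·190/10000⌋=4770; principal=99607-4770=94837; balance=251097-94837=156260
19. interest=⌊156260·190/10000⌋=2968; principal=99607-2968=96639; balance=156260-96639=59621
20. interest=⌊59621·190/10000⌋=1132; principal=min(99607-1132,59621)=59621; balance=59621-59621=0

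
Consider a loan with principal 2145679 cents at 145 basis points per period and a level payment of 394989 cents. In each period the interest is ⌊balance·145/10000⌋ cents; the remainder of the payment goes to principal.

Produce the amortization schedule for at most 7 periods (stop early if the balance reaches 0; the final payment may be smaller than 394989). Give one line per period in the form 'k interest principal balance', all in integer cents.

1. interest=⌊2145679·145/10000⌋=31112; principal=394989-31112=363877; balance=2145679-363877=1781802
2. interest=⌊1781802·145/10000⌋=25836; principal=394989-25836=369153; balance=1781802-369153=1412649
3. interest=⌊1412649·145/10000⌋=20483; principal=394989-20483=374506; balance=1412649-374506=1038143
4. interest=⌊1038143·145/10000⌋=15053; principal=394989-15053=379936; balance=1038143-379936=658207
5. interest=⌊658207·145/10000⌋=9544; principal=394989-9544=385445; balance=658207-385445=272762
6. interest=⌊272762·145/10000⌋=3955; principal=min(394989-3955,272762)=272762; balance=272762-272762=0

1 31112 363877 1781802
2 25836 369153 1412649
3 20483 374506 1038143
4 15053 379936 658207
5 9544 385445 272762
6 3955 272762 0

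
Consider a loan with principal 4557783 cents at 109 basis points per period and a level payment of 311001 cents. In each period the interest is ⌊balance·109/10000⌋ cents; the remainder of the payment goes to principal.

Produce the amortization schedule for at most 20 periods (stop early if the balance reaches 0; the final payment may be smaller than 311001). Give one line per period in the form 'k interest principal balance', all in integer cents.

1 49679 261322 4296461
2 46831 264170 4032291
3 43951 267050 3765241
4 41041 269960 3495281
5 38098 272903 3222378
6 35123 275878 2946500
7 32116 278885 2667615
8 29077 281924 2385691
9 26004 284997 2100694
10 22897 288104 1812590
11 19757 291244 1521346
12 16582 294419 1226927
13 13373 297628 929299
14 10129 300872 628427
15 6849 304152 324275
16 3534 307467 16808
17 183 16808 0

1. interest=⌊4557783·109/10000⌋=49679; principal=311001-49679=261322; balance=4557783-261322=4296461
2. interest=⌊4296461·109/10000⌋=46831; principal=311001-46831=264170; balance=4296461-264170=4032291
3. interest=⌊4032291·109/10000⌋=43951; principal=311001-43951=267050; balance=4032291-267050=3765241
4. interest=⌊3765241·109/10000⌋=41041; principal=311001-41041=269960; balance=3765241-269960=3495281
5. interest=⌊3495281·109/10000⌋=38098; principal=311001-38098=272903; balance=3495281-272903=3222378
6. interest=⌊3222378·109/10000⌋=35123; principal=311001-35123=275878; balance=3222378-275878=2946500
7. interest=⌊2946500·109/10000⌋=32116; principal=311001-32116=278885; balance=2946500-278885=2667615
8. interest=⌊2667615·109/10000⌋=29077; principal=311001-29077=281924; balance=2667615-281924=2385691
9. interest=⌊2385691·109/10000⌋=26004; principal=311001-26004=284997; balance=2385691-284997=2100694
10. interest=⌊2100694·109/10000⌋=22897; principal=311001-22897=288104; balance=2100694-288104=1812590
11. interest=⌊1812590·109/10000⌋=19757; principal=311001-19757=291244; balance=1812590-291244=1521346
12. interest=⌊1521346·109/10000⌋=16582; principal=311001-16582=294419; balance=1521346-294419=1226927
13. interest=⌊1226927·109/10000⌋=13373; principal=311001-13373=297628; balance=1226927-297628=929299
14. interest=⌊929299·109/10000⌋=10129; principal=311001-10129=300872; balance=929299-300872=628427
15. interest=⌊628427·109/10000⌋=6849; principal=311001-6849=304152; balance=628427-304152=324275
16. interest=⌊324275·109/10000⌋=3534; principal=311001-3534=307467; balance=324275-307467=16808
17. interest=⌊16808·109/10000⌋=183; principal=min(311001-183,16808)=16808; balance=16808-16808=0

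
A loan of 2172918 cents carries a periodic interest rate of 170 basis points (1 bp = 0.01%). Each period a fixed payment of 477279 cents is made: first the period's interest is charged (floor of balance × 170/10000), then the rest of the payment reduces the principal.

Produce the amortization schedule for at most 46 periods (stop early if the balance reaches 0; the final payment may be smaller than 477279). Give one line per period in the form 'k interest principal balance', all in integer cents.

1 36939 440340 1732578
2 29453 447826 1284752
3 21840 455439 829313
4 14098 463181 366132
5 6224 366132 0

1. interest=⌊2172918·170/10000⌋=36939; principal=477279-36939=440340; balance=2172918-440340=1732578
2. interest=⌊1732578·170/10000⌋=29453; principal=477279-29453=447826; balance=1732578-447826=1284752
3. interest=⌊1284752·170/10000⌋=21840; principal=477279-21840=455439; balance=1284752-455439=829313
4. interest=⌊829313·170/10000⌋=14098; principal=477279-14098=463181; balance=829313-463181=366132
5. interest=⌊366132·170/10000⌋=6224; principal=min(477279-6224,366132)=366132; balance=366132-366132=0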